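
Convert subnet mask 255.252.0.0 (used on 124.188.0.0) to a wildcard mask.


Subnet mask: 255.252.0.0
Wildcard = 255.255.255.255 - subnet mask
255 - 255 = 0
255 - 252 = 3
255 - 0 = 255
255 - 0 = 255
Wildcard: 0.3.255.255


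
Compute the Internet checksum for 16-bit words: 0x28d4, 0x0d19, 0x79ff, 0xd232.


Sum all words (with carry folding):
+ 0x28d4 = 0x28d4
+ 0x0d19 = 0x35ed
+ 0x79ff = 0xafec
+ 0xd232 = 0x821f
One's complement: ~0x821f
Checksum = 0x7de0


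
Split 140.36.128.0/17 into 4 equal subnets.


New prefix = 17 + 2 = 19
Each subnet has 8192 addresses
  140.36.128.0/19
  140.36.160.0/19
  140.36.192.0/19
  140.36.224.0/19
Subnets: 140.36.128.0/19, 140.36.160.0/19, 140.36.192.0/19, 140.36.224.0/19


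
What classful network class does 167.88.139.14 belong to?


First octet: 167
Binary: 10100111
10xxxxxx -> Class B (128-191)
Class B, default mask 255.255.0.0 (/16)


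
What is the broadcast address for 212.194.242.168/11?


Network: 212.192.0.0/11
Host bits = 21
Set all host bits to 1:
Broadcast: 212.223.255.255


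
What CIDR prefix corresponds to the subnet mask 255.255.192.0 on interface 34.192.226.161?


Binary: 11111111.11111111.11000000.00000000
Count leading 1s
Prefix: /18


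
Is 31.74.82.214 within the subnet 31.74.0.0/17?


Subnet network: 31.74.0.0
Test IP AND mask: 31.74.0.0
Yes, 31.74.82.214 is in 31.74.0.0/17


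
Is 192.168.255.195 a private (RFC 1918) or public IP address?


RFC 1918 private ranges:
  10.0.0.0/8 (10.0.0.0 - 10.255.255.255)
  172.16.0.0/12 (172.16.0.0 - 172.31.255.255)
  192.168.0.0/16 (192.168.0.0 - 192.168.255.255)
Private (in 192.168.0.0/16)


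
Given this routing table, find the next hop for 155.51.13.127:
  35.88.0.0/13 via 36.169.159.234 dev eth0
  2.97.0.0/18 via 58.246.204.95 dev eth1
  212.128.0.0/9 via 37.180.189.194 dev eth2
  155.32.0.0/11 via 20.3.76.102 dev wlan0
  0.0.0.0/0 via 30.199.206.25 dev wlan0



Longest prefix match for 155.51.13.127:
  /13 35.88.0.0: no
  /18 2.97.0.0: no
  /9 212.128.0.0: no
  /11 155.32.0.0: MATCH
  /0 0.0.0.0: MATCH
Selected: next-hop 20.3.76.102 via wlan0 (matched /11)


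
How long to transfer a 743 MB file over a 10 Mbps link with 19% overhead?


Effective throughput = 10 * (1 - 19/100) = 8.1 Mbps
File size in Mb = 743 * 8 = 5944 Mb
Time = 5944 / 8.1
Time = 733.8272 seconds


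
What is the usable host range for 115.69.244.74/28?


Network: 115.69.244.64
Broadcast: 115.69.244.79
First usable = network + 1
Last usable = broadcast - 1
Range: 115.69.244.65 to 115.69.244.78


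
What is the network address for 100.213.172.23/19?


IP:   01100100.11010101.10101100.00010111
Mask: 11111111.11111111.11100000.00000000
AND operation:
Net:  01100100.11010101.10100000.00000000
Network: 100.213.160.0/19


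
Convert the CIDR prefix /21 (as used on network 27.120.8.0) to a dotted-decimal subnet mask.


/21 means 21 network bits, 11 host bits
Binary: 11111111111111111111100000000000
Mask: 255.255.248.0


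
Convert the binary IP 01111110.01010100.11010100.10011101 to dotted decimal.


01111110 = 126
01010100 = 84
11010100 = 212
10011101 = 157
IP: 126.84.212.157


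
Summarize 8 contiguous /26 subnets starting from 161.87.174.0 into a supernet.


Original prefix: /26
Number of subnets: 8 = 2^3
New prefix = 26 - 3 = 23
Supernet: 161.87.174.0/23


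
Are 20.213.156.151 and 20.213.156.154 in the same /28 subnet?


Mask: 255.255.255.240
20.213.156.151 AND mask = 20.213.156.144
20.213.156.154 AND mask = 20.213.156.144
Yes, same subnet (20.213.156.144)


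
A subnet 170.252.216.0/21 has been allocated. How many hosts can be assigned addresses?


Host bits = 32 - 21 = 11
Total addresses = 2^11 = 2048
Usable = total - 2 (network and broadcast)
Usable hosts: 2046


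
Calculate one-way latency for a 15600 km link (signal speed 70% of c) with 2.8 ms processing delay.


Speed = 0.7 * 3e5 km/s = 210000 km/s
Propagation delay = 15600 / 210000 = 0.0743 s = 74.2857 ms
Processing delay = 2.8 ms
Total one-way latency = 77.0857 ms


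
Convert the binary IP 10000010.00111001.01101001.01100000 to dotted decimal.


10000010 = 130
00111001 = 57
01101001 = 105
01100000 = 96
IP: 130.57.105.96


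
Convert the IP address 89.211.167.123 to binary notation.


89 = 01011001
211 = 11010011
167 = 10100111
123 = 01111011
Binary: 01011001.11010011.10100111.01111011


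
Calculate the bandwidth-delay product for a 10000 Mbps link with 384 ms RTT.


BDP = bandwidth * RTT
= 10000 Mbps * 384 ms
= 10000 * 1e6 * 384 / 1000 bits
= 3840000000 bits
= 480000000 bytes
= 468750 KB
BDP = 3840000000 bits (480000000 bytes)


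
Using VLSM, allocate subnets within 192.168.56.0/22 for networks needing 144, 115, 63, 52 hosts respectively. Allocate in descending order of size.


144 hosts -> /24 (254 usable): 192.168.56.0/24
115 hosts -> /25 (126 usable): 192.168.57.0/25
63 hosts -> /25 (126 usable): 192.168.57.128/25
52 hosts -> /26 (62 usable): 192.168.58.0/26
Allocation: 192.168.56.0/24 (144 hosts, 254 usable); 192.168.57.0/25 (115 hosts, 126 usable); 192.168.57.128/25 (63 hosts, 126 usable); 192.168.58.0/26 (52 hosts, 62 usable)


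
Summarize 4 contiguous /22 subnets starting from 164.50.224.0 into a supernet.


Original prefix: /22
Number of subnets: 4 = 2^2
New prefix = 22 - 2 = 20
Supernet: 164.50.224.0/20


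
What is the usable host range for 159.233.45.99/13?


Network: 159.232.0.0
Broadcast: 159.239.255.255
First usable = network + 1
Last usable = broadcast - 1
Range: 159.232.0.1 to 159.239.255.254


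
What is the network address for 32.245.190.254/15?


IP:   00100000.11110101.10111110.11111110
Mask: 11111111.11111110.00000000.00000000
AND operation:
Net:  00100000.11110100.00000000.00000000
Network: 32.244.0.0/15


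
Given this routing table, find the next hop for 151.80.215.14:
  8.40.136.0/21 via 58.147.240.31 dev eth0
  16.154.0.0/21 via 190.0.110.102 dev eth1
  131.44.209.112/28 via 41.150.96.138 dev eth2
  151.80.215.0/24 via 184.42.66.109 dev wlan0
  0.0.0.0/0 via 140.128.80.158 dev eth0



Longest prefix match for 151.80.215.14:
  /21 8.40.136.0: no
  /21 16.154.0.0: no
  /28 131.44.209.112: no
  /24 151.80.215.0: MATCH
  /0 0.0.0.0: MATCH
Selected: next-hop 184.42.66.109 via wlan0 (matched /24)


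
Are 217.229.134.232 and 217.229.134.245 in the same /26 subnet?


Mask: 255.255.255.192
217.229.134.232 AND mask = 217.229.134.192
217.229.134.245 AND mask = 217.229.134.192
Yes, same subnet (217.229.134.192)


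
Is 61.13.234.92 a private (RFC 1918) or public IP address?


RFC 1918 private ranges:
  10.0.0.0/8 (10.0.0.0 - 10.255.255.255)
  172.16.0.0/12 (172.16.0.0 - 172.31.255.255)
  192.168.0.0/16 (192.168.0.0 - 192.168.255.255)
Public (not in any RFC 1918 range)


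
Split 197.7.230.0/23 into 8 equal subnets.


New prefix = 23 + 3 = 26
Each subnet has 64 addresses
  197.7.230.0/26
  197.7.230.64/26
  197.7.230.128/26
  197.7.230.192/26
  197.7.231.0/26
  197.7.231.64/26
  197.7.231.128/26
  197.7.231.192/26
Subnets: 197.7.230.0/26, 197.7.230.64/26, 197.7.230.128/26, 197.7.230.192/26, 197.7.231.0/26, 197.7.231.64/26, 197.7.231.128/26, 197.7.231.192/26


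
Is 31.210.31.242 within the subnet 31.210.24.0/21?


Subnet network: 31.210.24.0
Test IP AND mask: 31.210.24.0
Yes, 31.210.31.242 is in 31.210.24.0/21


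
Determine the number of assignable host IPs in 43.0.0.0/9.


Host bits = 32 - 9 = 23
Total addresses = 2^23 = 8388608
Usable = total - 2 (network and broadcast)
Usable hosts: 8388606


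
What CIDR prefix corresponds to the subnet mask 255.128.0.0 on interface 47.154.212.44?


Binary: 11111111.10000000.00000000.00000000
Count leading 1s
Prefix: /9


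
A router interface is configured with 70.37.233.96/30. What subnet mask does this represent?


/30 means 30 network bits, 2 host bits
Binary: 11111111111111111111111111111100
Mask: 255.255.255.252


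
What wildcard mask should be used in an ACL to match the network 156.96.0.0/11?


Subnet mask: 255.224.0.0
Wildcard = 255.255.255.255 - subnet mask
255 - 255 = 0
255 - 224 = 31
255 - 0 = 255
255 - 0 = 255
Wildcard: 0.31.255.255


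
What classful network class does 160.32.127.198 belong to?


First octet: 160
Binary: 10100000
10xxxxxx -> Class B (128-191)
Class B, default mask 255.255.0.0 (/16)


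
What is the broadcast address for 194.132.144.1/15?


Network: 194.132.0.0/15
Host bits = 17
Set all host bits to 1:
Broadcast: 194.133.255.255


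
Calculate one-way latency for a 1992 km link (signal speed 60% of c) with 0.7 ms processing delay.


Speed = 0.6 * 3e5 km/s = 180000 km/s
Propagation delay = 1992 / 180000 = 0.0111 s = 11.0667 ms
Processing delay = 0.7 ms
Total one-way latency = 11.7667 ms


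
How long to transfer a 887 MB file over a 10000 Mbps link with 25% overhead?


Effective throughput = 10000 * (1 - 25/100) = 7500 Mbps
File size in Mb = 887 * 8 = 7096 Mb
Time = 7096 / 7500
Time = 0.9461 seconds


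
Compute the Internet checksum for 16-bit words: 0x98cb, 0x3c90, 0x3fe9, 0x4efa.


Sum all words (with carry folding):
+ 0x98cb = 0x98cb
+ 0x3c90 = 0xd55b
+ 0x3fe9 = 0x1545
+ 0x4efa = 0x643f
One's complement: ~0x643f
Checksum = 0x9bc0


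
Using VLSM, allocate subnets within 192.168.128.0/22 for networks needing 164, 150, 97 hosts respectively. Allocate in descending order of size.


164 hosts -> /24 (254 usable): 192.168.128.0/24
150 hosts -> /24 (254 usable): 192.168.129.0/24
97 hosts -> /25 (126 usable): 192.168.130.0/25
Allocation: 192.168.128.0/24 (164 hosts, 254 usable); 192.168.129.0/24 (150 hosts, 254 usable); 192.168.130.0/25 (97 hosts, 126 usable)


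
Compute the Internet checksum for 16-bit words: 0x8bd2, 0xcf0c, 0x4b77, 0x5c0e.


Sum all words (with carry folding):
+ 0x8bd2 = 0x8bd2
+ 0xcf0c = 0x5adf
+ 0x4b77 = 0xa656
+ 0x5c0e = 0x0265
One's complement: ~0x0265
Checksum = 0xfd9a


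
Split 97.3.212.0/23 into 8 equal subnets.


New prefix = 23 + 3 = 26
Each subnet has 64 addresses
  97.3.212.0/26
  97.3.212.64/26
  97.3.212.128/26
  97.3.212.192/26
  97.3.213.0/26
  97.3.213.64/26
  97.3.213.128/26
  97.3.213.192/26
Subnets: 97.3.212.0/26, 97.3.212.64/26, 97.3.212.128/26, 97.3.212.192/26, 97.3.213.0/26, 97.3.213.64/26, 97.3.213.128/26, 97.3.213.192/26


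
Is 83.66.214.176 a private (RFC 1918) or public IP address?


RFC 1918 private ranges:
  10.0.0.0/8 (10.0.0.0 - 10.255.255.255)
  172.16.0.0/12 (172.16.0.0 - 172.31.255.255)
  192.168.0.0/16 (192.168.0.0 - 192.168.255.255)
Public (not in any RFC 1918 range)


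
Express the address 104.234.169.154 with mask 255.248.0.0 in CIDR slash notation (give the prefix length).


Binary: 11111111.11111000.00000000.00000000
Count leading 1s
Prefix: /13


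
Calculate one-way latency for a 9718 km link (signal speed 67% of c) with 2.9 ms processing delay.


Speed = 0.67 * 3e5 km/s = 201000 km/s
Propagation delay = 9718 / 201000 = 0.0483 s = 48.3483 ms
Processing delay = 2.9 ms
Total one-way latency = 51.2483 ms


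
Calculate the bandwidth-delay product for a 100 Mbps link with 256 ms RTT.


BDP = bandwidth * RTT
= 100 Mbps * 256 ms
= 100 * 1e6 * 256 / 1000 bits
= 25600000 bits
= 3200000 bytes
= 3125 KB
BDP = 25600000 bits (3200000 bytes)


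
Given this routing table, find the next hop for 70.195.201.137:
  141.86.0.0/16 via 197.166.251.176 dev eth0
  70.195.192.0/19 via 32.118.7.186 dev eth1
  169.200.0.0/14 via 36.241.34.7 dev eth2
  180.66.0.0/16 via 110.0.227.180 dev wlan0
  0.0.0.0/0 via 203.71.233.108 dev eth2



Longest prefix match for 70.195.201.137:
  /16 141.86.0.0: no
  /19 70.195.192.0: MATCH
  /14 169.200.0.0: no
  /16 180.66.0.0: no
  /0 0.0.0.0: MATCH
Selected: next-hop 32.118.7.186 via eth1 (matched /19)


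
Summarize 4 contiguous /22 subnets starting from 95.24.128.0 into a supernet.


Original prefix: /22
Number of subnets: 4 = 2^2
New prefix = 22 - 2 = 20
Supernet: 95.24.128.0/20


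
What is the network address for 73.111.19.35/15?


IP:   01001001.01101111.00010011.00100011
Mask: 11111111.11111110.00000000.00000000
AND operation:
Net:  01001001.01101110.00000000.00000000
Network: 73.110.0.0/15


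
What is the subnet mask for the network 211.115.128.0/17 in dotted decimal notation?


/17 means 17 network bits, 15 host bits
Binary: 11111111111111111000000000000000
Mask: 255.255.128.0


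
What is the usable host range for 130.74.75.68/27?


Network: 130.74.75.64
Broadcast: 130.74.75.95
First usable = network + 1
Last usable = broadcast - 1
Range: 130.74.75.65 to 130.74.75.94


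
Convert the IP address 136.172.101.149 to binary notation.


136 = 10001000
172 = 10101100
101 = 01100101
149 = 10010101
Binary: 10001000.10101100.01100101.10010101


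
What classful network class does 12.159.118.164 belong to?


First octet: 12
Binary: 00001100
0xxxxxxx -> Class A (1-126)
Class A, default mask 255.0.0.0 (/8)


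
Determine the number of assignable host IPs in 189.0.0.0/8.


Host bits = 32 - 8 = 24
Total addresses = 2^24 = 16777216
Usable = total - 2 (network and broadcast)
Usable hosts: 16777214


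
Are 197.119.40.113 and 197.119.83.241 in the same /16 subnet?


Mask: 255.255.0.0
197.119.40.113 AND mask = 197.119.0.0
197.119.83.241 AND mask = 197.119.0.0
Yes, same subnet (197.119.0.0)


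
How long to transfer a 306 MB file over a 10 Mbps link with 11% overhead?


Effective throughput = 10 * (1 - 11/100) = 8.9 Mbps
File size in Mb = 306 * 8 = 2448 Mb
Time = 2448 / 8.9
Time = 275.0562 seconds


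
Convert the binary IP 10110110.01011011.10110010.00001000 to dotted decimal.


10110110 = 182
01011011 = 91
10110010 = 178
00001000 = 8
IP: 182.91.178.8


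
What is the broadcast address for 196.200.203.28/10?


Network: 196.192.0.0/10
Host bits = 22
Set all host bits to 1:
Broadcast: 196.255.255.255


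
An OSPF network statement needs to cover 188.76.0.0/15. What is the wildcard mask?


Subnet mask: 255.254.0.0
Wildcard = 255.255.255.255 - subnet mask
255 - 255 = 0
255 - 254 = 1
255 - 0 = 255
255 - 0 = 255
Wildcard: 0.1.255.255


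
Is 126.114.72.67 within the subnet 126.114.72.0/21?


Subnet network: 126.114.72.0
Test IP AND mask: 126.114.72.0
Yes, 126.114.72.67 is in 126.114.72.0/21


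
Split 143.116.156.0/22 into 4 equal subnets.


New prefix = 22 + 2 = 24
Each subnet has 256 addresses
  143.116.156.0/24
  143.116.157.0/24
  143.116.158.0/24
  143.116.159.0/24
Subnets: 143.116.156.0/24, 143.116.157.0/24, 143.116.158.0/24, 143.116.159.0/24


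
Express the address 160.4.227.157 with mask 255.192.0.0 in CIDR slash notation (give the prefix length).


Binary: 11111111.11000000.00000000.00000000
Count leading 1s
Prefix: /10


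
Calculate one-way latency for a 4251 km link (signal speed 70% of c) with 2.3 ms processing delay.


Speed = 0.7 * 3e5 km/s = 210000 km/s
Propagation delay = 4251 / 210000 = 0.0202 s = 20.2429 ms
Processing delay = 2.3 ms
Total one-way latency = 22.5429 ms


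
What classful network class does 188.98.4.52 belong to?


First octet: 188
Binary: 10111100
10xxxxxx -> Class B (128-191)
Class B, default mask 255.255.0.0 (/16)


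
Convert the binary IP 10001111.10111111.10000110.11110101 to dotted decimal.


10001111 = 143
10111111 = 191
10000110 = 134
11110101 = 245
IP: 143.191.134.245


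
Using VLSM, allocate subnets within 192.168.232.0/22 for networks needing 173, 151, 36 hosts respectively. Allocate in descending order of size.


173 hosts -> /24 (254 usable): 192.168.232.0/24
151 hosts -> /24 (254 usable): 192.168.233.0/24
36 hosts -> /26 (62 usable): 192.168.234.0/26
Allocation: 192.168.232.0/24 (173 hosts, 254 usable); 192.168.233.0/24 (151 hosts, 254 usable); 192.168.234.0/26 (36 hosts, 62 usable)


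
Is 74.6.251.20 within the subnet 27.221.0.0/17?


Subnet network: 27.221.0.0
Test IP AND mask: 74.6.128.0
No, 74.6.251.20 is not in 27.221.0.0/17


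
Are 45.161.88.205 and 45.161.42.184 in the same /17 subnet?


Mask: 255.255.128.0
45.161.88.205 AND mask = 45.161.0.0
45.161.42.184 AND mask = 45.161.0.0
Yes, same subnet (45.161.0.0)


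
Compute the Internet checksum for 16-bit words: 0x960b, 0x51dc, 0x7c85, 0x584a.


Sum all words (with carry folding):
+ 0x960b = 0x960b
+ 0x51dc = 0xe7e7
+ 0x7c85 = 0x646d
+ 0x584a = 0xbcb7
One's complement: ~0xbcb7
Checksum = 0x4348


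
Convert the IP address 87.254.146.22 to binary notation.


87 = 01010111
254 = 11111110
146 = 10010010
22 = 00010110
Binary: 01010111.11111110.10010010.00010110


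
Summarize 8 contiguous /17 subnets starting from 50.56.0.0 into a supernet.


Original prefix: /17
Number of subnets: 8 = 2^3
New prefix = 17 - 3 = 14
Supernet: 50.56.0.0/14


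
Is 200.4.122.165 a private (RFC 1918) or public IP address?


RFC 1918 private ranges:
  10.0.0.0/8 (10.0.0.0 - 10.255.255.255)
  172.16.0.0/12 (172.16.0.0 - 172.31.255.255)
  192.168.0.0/16 (192.168.0.0 - 192.168.255.255)
Public (not in any RFC 1918 range)


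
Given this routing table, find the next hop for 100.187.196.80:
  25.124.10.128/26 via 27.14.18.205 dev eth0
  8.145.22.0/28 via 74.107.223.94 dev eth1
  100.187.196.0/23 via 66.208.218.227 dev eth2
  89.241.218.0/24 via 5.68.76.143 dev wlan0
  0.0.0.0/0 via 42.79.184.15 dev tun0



Longest prefix match for 100.187.196.80:
  /26 25.124.10.128: no
  /28 8.145.22.0: no
  /23 100.187.196.0: MATCH
  /24 89.241.218.0: no
  /0 0.0.0.0: MATCH
Selected: next-hop 66.208.218.227 via eth2 (matched /23)


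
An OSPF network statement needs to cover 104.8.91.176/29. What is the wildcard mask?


Subnet mask: 255.255.255.248
Wildcard = 255.255.255.255 - subnet mask
255 - 255 = 0
255 - 255 = 0
255 - 255 = 0
255 - 248 = 7
Wildcard: 0.0.0.7


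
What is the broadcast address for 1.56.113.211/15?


Network: 1.56.0.0/15
Host bits = 17
Set all host bits to 1:
Broadcast: 1.57.255.255


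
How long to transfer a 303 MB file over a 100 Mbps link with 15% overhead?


Effective throughput = 100 * (1 - 15/100) = 85 Mbps
File size in Mb = 303 * 8 = 2424 Mb
Time = 2424 / 85
Time = 28.5176 seconds


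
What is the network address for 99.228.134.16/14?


IP:   01100011.11100100.10000110.00010000
Mask: 11111111.11111100.00000000.00000000
AND operation:
Net:  01100011.11100100.00000000.00000000
Network: 99.228.0.0/14


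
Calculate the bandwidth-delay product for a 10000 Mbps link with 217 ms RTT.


BDP = bandwidth * RTT
= 10000 Mbps * 217 ms
= 10000 * 1e6 * 217 / 1000 bits
= 2170000000 bits
= 271250000 bytes
= 264892.5781 KB
BDP = 2170000000 bits (271250000 bytes)


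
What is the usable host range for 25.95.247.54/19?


Network: 25.95.224.0
Broadcast: 25.95.255.255
First usable = network + 1
Last usable = broadcast - 1
Range: 25.95.224.1 to 25.95.255.254


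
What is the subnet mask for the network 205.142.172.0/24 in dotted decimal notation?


/24 means 24 network bits, 8 host bits
Binary: 11111111111111111111111100000000
Mask: 255.255.255.0


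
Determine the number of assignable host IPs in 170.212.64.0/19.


Host bits = 32 - 19 = 13
Total addresses = 2^13 = 8192
Usable = total - 2 (network and broadcast)
Usable hosts: 8190


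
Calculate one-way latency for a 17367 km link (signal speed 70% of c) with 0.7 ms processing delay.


Speed = 0.7 * 3e5 km/s = 210000 km/s
Propagation delay = 17367 / 210000 = 0.0827 s = 82.7 ms
Processing delay = 0.7 ms
Total one-way latency = 83.4 ms


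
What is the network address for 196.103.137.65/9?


IP:   11000100.01100111.10001001.01000001
Mask: 11111111.10000000.00000000.00000000
AND operation:
Net:  11000100.00000000.00000000.00000000
Network: 196.0.0.0/9


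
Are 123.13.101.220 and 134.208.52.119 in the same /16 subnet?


Mask: 255.255.0.0
123.13.101.220 AND mask = 123.13.0.0
134.208.52.119 AND mask = 134.208.0.0
No, different subnets (123.13.0.0 vs 134.208.0.0)


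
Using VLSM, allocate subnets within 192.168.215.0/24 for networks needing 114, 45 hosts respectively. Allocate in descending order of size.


114 hosts -> /25 (126 usable): 192.168.215.0/25
45 hosts -> /26 (62 usable): 192.168.215.128/26
Allocation: 192.168.215.0/25 (114 hosts, 126 usable); 192.168.215.128/26 (45 hosts, 62 usable)


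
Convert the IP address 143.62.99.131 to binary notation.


143 = 10001111
62 = 00111110
99 = 01100011
131 = 10000011
Binary: 10001111.00111110.01100011.10000011


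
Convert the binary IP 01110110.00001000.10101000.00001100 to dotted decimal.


01110110 = 118
00001000 = 8
10101000 = 168
00001100 = 12
IP: 118.8.168.12


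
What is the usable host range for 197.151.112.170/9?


Network: 197.128.0.0
Broadcast: 197.255.255.255
First usable = network + 1
Last usable = broadcast - 1
Range: 197.128.0.1 to 197.255.255.254


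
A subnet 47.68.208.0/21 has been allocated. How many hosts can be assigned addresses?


Host bits = 32 - 21 = 11
Total addresses = 2^11 = 2048
Usable = total - 2 (network and broadcast)
Usable hosts: 2046


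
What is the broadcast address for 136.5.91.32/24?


Network: 136.5.91.0/24
Host bits = 8
Set all host bits to 1:
Broadcast: 136.5.91.255


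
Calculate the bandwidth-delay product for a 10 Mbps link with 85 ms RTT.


BDP = bandwidth * RTT
= 10 Mbps * 85 ms
= 10 * 1e6 * 85 / 1000 bits
= 850000 bits
= 106250 bytes
= 103.7598 KB
BDP = 850000 bits (106250 bytes)


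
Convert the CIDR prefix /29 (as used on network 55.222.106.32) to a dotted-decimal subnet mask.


/29 means 29 network bits, 3 host bits
Binary: 11111111111111111111111111111000
Mask: 255.255.255.248


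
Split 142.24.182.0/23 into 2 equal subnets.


New prefix = 23 + 1 = 24
Each subnet has 256 addresses
  142.24.182.0/24
  142.24.183.0/24
Subnets: 142.24.182.0/24, 142.24.183.0/24


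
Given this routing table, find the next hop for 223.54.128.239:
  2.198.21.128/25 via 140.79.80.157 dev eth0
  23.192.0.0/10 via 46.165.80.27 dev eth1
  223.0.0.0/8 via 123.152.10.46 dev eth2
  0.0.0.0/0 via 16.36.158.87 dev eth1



Longest prefix match for 223.54.128.239:
  /25 2.198.21.128: no
  /10 23.192.0.0: no
  /8 223.0.0.0: MATCH
  /0 0.0.0.0: MATCH
Selected: next-hop 123.152.10.46 via eth2 (matched /8)


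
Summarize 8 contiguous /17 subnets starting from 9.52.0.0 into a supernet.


Original prefix: /17
Number of subnets: 8 = 2^3
New prefix = 17 - 3 = 14
Supernet: 9.52.0.0/14


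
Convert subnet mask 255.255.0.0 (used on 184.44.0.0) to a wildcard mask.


Subnet mask: 255.255.0.0
Wildcard = 255.255.255.255 - subnet mask
255 - 255 = 0
255 - 255 = 0
255 - 0 = 255
255 - 0 = 255
Wildcard: 0.0.255.255


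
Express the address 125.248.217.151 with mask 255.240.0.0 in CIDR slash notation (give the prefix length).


Binary: 11111111.11110000.00000000.00000000
Count leading 1s
Prefix: /12


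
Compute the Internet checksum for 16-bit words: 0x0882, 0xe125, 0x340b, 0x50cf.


Sum all words (with carry folding):
+ 0x0882 = 0x0882
+ 0xe125 = 0xe9a7
+ 0x340b = 0x1db3
+ 0x50cf = 0x6e82
One's complement: ~0x6e82
Checksum = 0x917d


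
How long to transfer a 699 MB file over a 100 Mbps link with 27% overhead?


Effective throughput = 100 * (1 - 27/100) = 73 Mbps
File size in Mb = 699 * 8 = 5592 Mb
Time = 5592 / 73
Time = 76.6027 seconds


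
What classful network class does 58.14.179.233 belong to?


First octet: 58
Binary: 00111010
0xxxxxxx -> Class A (1-126)
Class A, default mask 255.0.0.0 (/8)


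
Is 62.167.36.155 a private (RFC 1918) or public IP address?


RFC 1918 private ranges:
  10.0.0.0/8 (10.0.0.0 - 10.255.255.255)
  172.16.0.0/12 (172.16.0.0 - 172.31.255.255)
  192.168.0.0/16 (192.168.0.0 - 192.168.255.255)
Public (not in any RFC 1918 range)


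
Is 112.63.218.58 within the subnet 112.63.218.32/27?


Subnet network: 112.63.218.32
Test IP AND mask: 112.63.218.32
Yes, 112.63.218.58 is in 112.63.218.32/27


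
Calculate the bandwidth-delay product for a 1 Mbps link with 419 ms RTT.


BDP = bandwidth * RTT
= 1 Mbps * 419 ms
= 1 * 1e6 * 419 / 1000 bits
= 419000 bits
= 52375 bytes
= 51.1475 KB
BDP = 419000 bits (52375 bytes)


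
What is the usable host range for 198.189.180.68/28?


Network: 198.189.180.64
Broadcast: 198.189.180.79
First usable = network + 1
Last usable = broadcast - 1
Range: 198.189.180.65 to 198.189.180.78


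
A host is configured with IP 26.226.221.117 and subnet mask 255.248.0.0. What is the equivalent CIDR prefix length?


Binary: 11111111.11111000.00000000.00000000
Count leading 1s
Prefix: /13


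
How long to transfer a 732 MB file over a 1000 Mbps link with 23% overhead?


Effective throughput = 1000 * (1 - 23/100) = 770 Mbps
File size in Mb = 732 * 8 = 5856 Mb
Time = 5856 / 770
Time = 7.6052 seconds


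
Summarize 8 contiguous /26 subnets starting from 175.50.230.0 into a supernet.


Original prefix: /26
Number of subnets: 8 = 2^3
New prefix = 26 - 3 = 23
Supernet: 175.50.230.0/23


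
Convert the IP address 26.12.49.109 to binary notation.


26 = 00011010
12 = 00001100
49 = 00110001
109 = 01101101
Binary: 00011010.00001100.00110001.01101101


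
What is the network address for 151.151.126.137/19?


IP:   10010111.10010111.01111110.10001001
Mask: 11111111.11111111.11100000.00000000
AND operation:
Net:  10010111.10010111.01100000.00000000
Network: 151.151.96.0/19


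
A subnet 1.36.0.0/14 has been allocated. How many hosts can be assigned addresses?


Host bits = 32 - 14 = 18
Total addresses = 2^18 = 262144
Usable = total - 2 (network and broadcast)
Usable hosts: 262142


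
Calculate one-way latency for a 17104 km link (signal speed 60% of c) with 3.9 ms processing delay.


Speed = 0.6 * 3e5 km/s = 180000 km/s
Propagation delay = 17104 / 180000 = 0.095 s = 95.0222 ms
Processing delay = 3.9 ms
Total one-way latency = 98.9222 ms


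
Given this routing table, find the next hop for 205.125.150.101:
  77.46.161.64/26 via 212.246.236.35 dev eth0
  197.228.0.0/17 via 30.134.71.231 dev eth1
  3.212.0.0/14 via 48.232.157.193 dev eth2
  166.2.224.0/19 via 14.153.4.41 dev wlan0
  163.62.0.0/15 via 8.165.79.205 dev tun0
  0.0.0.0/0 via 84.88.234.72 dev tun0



Longest prefix match for 205.125.150.101:
  /26 77.46.161.64: no
  /17 197.228.0.0: no
  /14 3.212.0.0: no
  /19 166.2.224.0: no
  /15 163.62.0.0: no
  /0 0.0.0.0: MATCH
Selected: next-hop 84.88.234.72 via tun0 (matched /0)


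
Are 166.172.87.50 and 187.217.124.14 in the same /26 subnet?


Mask: 255.255.255.192
166.172.87.50 AND mask = 166.172.87.0
187.217.124.14 AND mask = 187.217.124.0
No, different subnets (166.172.87.0 vs 187.217.124.0)


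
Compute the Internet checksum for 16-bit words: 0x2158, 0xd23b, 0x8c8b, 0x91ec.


Sum all words (with carry folding):
+ 0x2158 = 0x2158
+ 0xd23b = 0xf393
+ 0x8c8b = 0x801f
+ 0x91ec = 0x120c
One's complement: ~0x120c
Checksum = 0xedf3


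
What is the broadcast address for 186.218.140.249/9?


Network: 186.128.0.0/9
Host bits = 23
Set all host bits to 1:
Broadcast: 186.255.255.255


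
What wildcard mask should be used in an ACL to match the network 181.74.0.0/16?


Subnet mask: 255.255.0.0
Wildcard = 255.255.255.255 - subnet mask
255 - 255 = 0
255 - 255 = 0
255 - 0 = 255
255 - 0 = 255
Wildcard: 0.0.255.255


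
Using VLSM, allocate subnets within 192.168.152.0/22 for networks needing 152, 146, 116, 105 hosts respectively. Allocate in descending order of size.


152 hosts -> /24 (254 usable): 192.168.152.0/24
146 hosts -> /24 (254 usable): 192.168.153.0/24
116 hosts -> /25 (126 usable): 192.168.154.0/25
105 hosts -> /25 (126 usable): 192.168.154.128/25
Allocation: 192.168.152.0/24 (152 hosts, 254 usable); 192.168.153.0/24 (146 hosts, 254 usable); 192.168.154.0/25 (116 hosts, 126 usable); 192.168.154.128/25 (105 hosts, 126 usable)


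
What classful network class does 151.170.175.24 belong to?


First octet: 151
Binary: 10010111
10xxxxxx -> Class B (128-191)
Class B, default mask 255.255.0.0 (/16)


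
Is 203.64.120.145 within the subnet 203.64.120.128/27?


Subnet network: 203.64.120.128
Test IP AND mask: 203.64.120.128
Yes, 203.64.120.145 is in 203.64.120.128/27


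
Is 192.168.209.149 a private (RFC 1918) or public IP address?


RFC 1918 private ranges:
  10.0.0.0/8 (10.0.0.0 - 10.255.255.255)
  172.16.0.0/12 (172.16.0.0 - 172.31.255.255)
  192.168.0.0/16 (192.168.0.0 - 192.168.255.255)
Private (in 192.168.0.0/16)


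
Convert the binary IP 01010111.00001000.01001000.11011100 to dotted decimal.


01010111 = 87
00001000 = 8
01001000 = 72
11011100 = 220
IP: 87.8.72.220


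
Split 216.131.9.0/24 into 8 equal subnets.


New prefix = 24 + 3 = 27
Each subnet has 32 addresses
  216.131.9.0/27
  216.131.9.32/27
  216.131.9.64/27
  216.131.9.96/27
  216.131.9.128/27
  216.131.9.160/27
  216.131.9.192/27
  216.131.9.224/27
Subnets: 216.131.9.0/27, 216.131.9.32/27, 216.131.9.64/27, 216.131.9.96/27, 216.131.9.128/27, 216.131.9.160/27, 216.131.9.192/27, 216.131.9.224/27


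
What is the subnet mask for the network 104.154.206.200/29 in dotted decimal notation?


/29 means 29 network bits, 3 host bits
Binary: 11111111111111111111111111111000
Mask: 255.255.255.248


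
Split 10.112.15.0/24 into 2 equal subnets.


New prefix = 24 + 1 = 25
Each subnet has 128 addresses
  10.112.15.0/25
  10.112.15.128/25
Subnets: 10.112.15.0/25, 10.112.15.128/25


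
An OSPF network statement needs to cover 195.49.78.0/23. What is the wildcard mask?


Subnet mask: 255.255.254.0
Wildcard = 255.255.255.255 - subnet mask
255 - 255 = 0
255 - 255 = 0
255 - 254 = 1
255 - 0 = 255
Wildcard: 0.0.1.255


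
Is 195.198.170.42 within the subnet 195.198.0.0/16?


Subnet network: 195.198.0.0
Test IP AND mask: 195.198.0.0
Yes, 195.198.170.42 is in 195.198.0.0/16


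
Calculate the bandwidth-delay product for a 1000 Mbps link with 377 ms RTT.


BDP = bandwidth * RTT
= 1000 Mbps * 377 ms
= 1000 * 1e6 * 377 / 1000 bits
= 377000000 bits
= 47125000 bytes
= 46020.5078 KB
BDP = 377000000 bits (47125000 bytes)


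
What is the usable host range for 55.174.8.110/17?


Network: 55.174.0.0
Broadcast: 55.174.127.255
First usable = network + 1
Last usable = broadcast - 1
Range: 55.174.0.1 to 55.174.127.254


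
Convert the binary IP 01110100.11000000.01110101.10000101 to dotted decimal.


01110100 = 116
11000000 = 192
01110101 = 117
10000101 = 133
IP: 116.192.117.133


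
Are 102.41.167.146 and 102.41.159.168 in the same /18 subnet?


Mask: 255.255.192.0
102.41.167.146 AND mask = 102.41.128.0
102.41.159.168 AND mask = 102.41.128.0
Yes, same subnet (102.41.128.0)


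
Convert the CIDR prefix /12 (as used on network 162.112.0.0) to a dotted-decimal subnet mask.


/12 means 12 network bits, 20 host bits
Binary: 11111111111100000000000000000000
Mask: 255.240.0.0


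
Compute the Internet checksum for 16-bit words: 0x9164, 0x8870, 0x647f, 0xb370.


Sum all words (with carry folding):
+ 0x9164 = 0x9164
+ 0x8870 = 0x19d5
+ 0x647f = 0x7e54
+ 0xb370 = 0x31c5
One's complement: ~0x31c5
Checksum = 0xce3a


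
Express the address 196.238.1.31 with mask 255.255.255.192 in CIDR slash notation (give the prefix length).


Binary: 11111111.11111111.11111111.11000000
Count leading 1s
Prefix: /26


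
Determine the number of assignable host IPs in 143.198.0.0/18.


Host bits = 32 - 18 = 14
Total addresses = 2^14 = 16384
Usable = total - 2 (network and broadcast)
Usable hosts: 16382


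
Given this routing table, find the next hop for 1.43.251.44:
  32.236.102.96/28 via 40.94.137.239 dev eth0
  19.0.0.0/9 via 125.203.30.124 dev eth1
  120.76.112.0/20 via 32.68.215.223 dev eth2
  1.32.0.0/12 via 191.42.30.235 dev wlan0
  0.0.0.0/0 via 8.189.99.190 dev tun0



Longest prefix match for 1.43.251.44:
  /28 32.236.102.96: no
  /9 19.0.0.0: no
  /20 120.76.112.0: no
  /12 1.32.0.0: MATCH
  /0 0.0.0.0: MATCH
Selected: next-hop 191.42.30.235 via wlan0 (matched /12)


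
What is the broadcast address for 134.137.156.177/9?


Network: 134.128.0.0/9
Host bits = 23
Set all host bits to 1:
Broadcast: 134.255.255.255


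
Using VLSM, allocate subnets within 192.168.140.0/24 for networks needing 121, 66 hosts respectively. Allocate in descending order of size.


121 hosts -> /25 (126 usable): 192.168.140.0/25
66 hosts -> /25 (126 usable): 192.168.140.128/25
Allocation: 192.168.140.0/25 (121 hosts, 126 usable); 192.168.140.128/25 (66 hosts, 126 usable)


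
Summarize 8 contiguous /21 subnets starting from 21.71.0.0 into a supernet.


Original prefix: /21
Number of subnets: 8 = 2^3
New prefix = 21 - 3 = 18
Supernet: 21.71.0.0/18


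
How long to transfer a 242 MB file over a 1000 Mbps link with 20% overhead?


Effective throughput = 1000 * (1 - 20/100) = 800 Mbps
File size in Mb = 242 * 8 = 1936 Mb
Time = 1936 / 800
Time = 2.42 seconds


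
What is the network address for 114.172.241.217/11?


IP:   01110010.10101100.11110001.11011001
Mask: 11111111.11100000.00000000.00000000
AND operation:
Net:  01110010.10100000.00000000.00000000
Network: 114.160.0.0/11


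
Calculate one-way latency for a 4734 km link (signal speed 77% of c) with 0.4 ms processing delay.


Speed = 0.77 * 3e5 km/s = 231000 km/s
Propagation delay = 4734 / 231000 = 0.0205 s = 20.4935 ms
Processing delay = 0.4 ms
Total one-way latency = 20.8935 ms


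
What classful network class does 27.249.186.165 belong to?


First octet: 27
Binary: 00011011
0xxxxxxx -> Class A (1-126)
Class A, default mask 255.0.0.0 (/8)


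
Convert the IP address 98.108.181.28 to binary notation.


98 = 01100010
108 = 01101100
181 = 10110101
28 = 00011100
Binary: 01100010.01101100.10110101.00011100


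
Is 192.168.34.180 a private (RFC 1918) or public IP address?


RFC 1918 private ranges:
  10.0.0.0/8 (10.0.0.0 - 10.255.255.255)
  172.16.0.0/12 (172.16.0.0 - 172.31.255.255)
  192.168.0.0/16 (192.168.0.0 - 192.168.255.255)
Private (in 192.168.0.0/16)


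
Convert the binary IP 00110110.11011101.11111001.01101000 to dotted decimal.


00110110 = 54
11011101 = 221
11111001 = 249
01101000 = 104
IP: 54.221.249.104


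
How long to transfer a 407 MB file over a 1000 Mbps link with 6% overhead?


Effective throughput = 1000 * (1 - 6/100) = 940 Mbps
File size in Mb = 407 * 8 = 3256 Mb
Time = 3256 / 940
Time = 3.4638 seconds


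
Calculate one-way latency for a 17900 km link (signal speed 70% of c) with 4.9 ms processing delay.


Speed = 0.7 * 3e5 km/s = 210000 km/s
Propagation delay = 17900 / 210000 = 0.0852 s = 85.2381 ms
Processing delay = 4.9 ms
Total one-way latency = 90.1381 ms


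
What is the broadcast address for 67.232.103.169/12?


Network: 67.224.0.0/12
Host bits = 20
Set all host bits to 1:
Broadcast: 67.239.255.255


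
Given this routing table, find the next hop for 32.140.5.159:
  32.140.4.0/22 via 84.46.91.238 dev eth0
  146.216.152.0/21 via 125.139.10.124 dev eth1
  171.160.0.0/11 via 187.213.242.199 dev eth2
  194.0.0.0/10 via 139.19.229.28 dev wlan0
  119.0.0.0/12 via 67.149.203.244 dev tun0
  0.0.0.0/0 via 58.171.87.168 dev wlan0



Longest prefix match for 32.140.5.159:
  /22 32.140.4.0: MATCH
  /21 146.216.152.0: no
  /11 171.160.0.0: no
  /10 194.0.0.0: no
  /12 119.0.0.0: no
  /0 0.0.0.0: MATCH
Selected: next-hop 84.46.91.238 via eth0 (matched /22)


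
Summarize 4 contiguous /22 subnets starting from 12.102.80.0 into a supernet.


Original prefix: /22
Number of subnets: 4 = 2^2
New prefix = 22 - 2 = 20
Supernet: 12.102.80.0/20


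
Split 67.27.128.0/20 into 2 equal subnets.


New prefix = 20 + 1 = 21
Each subnet has 2048 addresses
  67.27.128.0/21
  67.27.136.0/21
Subnets: 67.27.128.0/21, 67.27.136.0/21


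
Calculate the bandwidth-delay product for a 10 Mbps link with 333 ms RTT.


BDP = bandwidth * RTT
= 10 Mbps * 333 ms
= 10 * 1e6 * 333 / 1000 bits
= 3330000 bits
= 416250 bytes
= 406.4941 KB
BDP = 3330000 bits (416250 bytes)


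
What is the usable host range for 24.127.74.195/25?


Network: 24.127.74.128
Broadcast: 24.127.74.255
First usable = network + 1
Last usable = broadcast - 1
Range: 24.127.74.129 to 24.127.74.254


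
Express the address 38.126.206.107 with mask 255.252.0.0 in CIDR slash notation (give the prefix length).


Binary: 11111111.11111100.00000000.00000000
Count leading 1s
Prefix: /14


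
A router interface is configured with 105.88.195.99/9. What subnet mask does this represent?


/9 means 9 network bits, 23 host bits
Binary: 11111111100000000000000000000000
Mask: 255.128.0.0


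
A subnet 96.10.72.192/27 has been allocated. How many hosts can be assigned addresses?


Host bits = 32 - 27 = 5
Total addresses = 2^5 = 32
Usable = total - 2 (network and broadcast)
Usable hosts: 30


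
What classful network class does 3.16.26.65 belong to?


First octet: 3
Binary: 00000011
0xxxxxxx -> Class A (1-126)
Class A, default mask 255.0.0.0 (/8)


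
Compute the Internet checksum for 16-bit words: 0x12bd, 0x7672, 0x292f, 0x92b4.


Sum all words (with carry folding):
+ 0x12bd = 0x12bd
+ 0x7672 = 0x892f
+ 0x292f = 0xb25e
+ 0x92b4 = 0x4513
One's complement: ~0x4513
Checksum = 0xbaec


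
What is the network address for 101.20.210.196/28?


IP:   01100101.00010100.11010010.11000100
Mask: 11111111.11111111.11111111.11110000
AND operation:
Net:  01100101.00010100.11010010.11000000
Network: 101.20.210.192/28


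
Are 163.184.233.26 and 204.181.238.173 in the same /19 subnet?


Mask: 255.255.224.0
163.184.233.26 AND mask = 163.184.224.0
204.181.238.173 AND mask = 204.181.224.0
No, different subnets (163.184.224.0 vs 204.181.224.0)


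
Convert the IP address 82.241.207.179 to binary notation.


82 = 01010010
241 = 11110001
207 = 11001111
179 = 10110011
Binary: 01010010.11110001.11001111.10110011


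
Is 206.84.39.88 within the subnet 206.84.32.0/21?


Subnet network: 206.84.32.0
Test IP AND mask: 206.84.32.0
Yes, 206.84.39.88 is in 206.84.32.0/21


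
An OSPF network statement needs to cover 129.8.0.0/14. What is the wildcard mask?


Subnet mask: 255.252.0.0
Wildcard = 255.255.255.255 - subnet mask
255 - 255 = 0
255 - 252 = 3
255 - 0 = 255
255 - 0 = 255
Wildcard: 0.3.255.255


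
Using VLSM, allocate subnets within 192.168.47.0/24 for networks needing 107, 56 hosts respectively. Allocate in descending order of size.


107 hosts -> /25 (126 usable): 192.168.47.0/25
56 hosts -> /26 (62 usable): 192.168.47.128/26
Allocation: 192.168.47.0/25 (107 hosts, 126 usable); 192.168.47.128/26 (56 hosts, 62 usable)


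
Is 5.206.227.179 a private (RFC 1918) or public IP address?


RFC 1918 private ranges:
  10.0.0.0/8 (10.0.0.0 - 10.255.255.255)
  172.16.0.0/12 (172.16.0.0 - 172.31.255.255)
  192.168.0.0/16 (192.168.0.0 - 192.168.255.255)
Public (not in any RFC 1918 range)


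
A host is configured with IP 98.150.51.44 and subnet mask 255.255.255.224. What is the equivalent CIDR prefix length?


Binary: 11111111.11111111.11111111.11100000
Count leading 1s
Prefix: /27


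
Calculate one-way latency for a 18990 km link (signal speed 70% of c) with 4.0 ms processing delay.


Speed = 0.7 * 3e5 km/s = 210000 km/s
Propagation delay = 18990 / 210000 = 0.0904 s = 90.4286 ms
Processing delay = 4.0 ms
Total one-way latency = 94.4286 ms


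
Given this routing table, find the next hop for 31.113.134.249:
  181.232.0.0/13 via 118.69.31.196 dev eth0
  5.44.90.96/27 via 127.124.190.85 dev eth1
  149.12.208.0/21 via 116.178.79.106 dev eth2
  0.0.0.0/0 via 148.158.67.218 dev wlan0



Longest prefix match for 31.113.134.249:
  /13 181.232.0.0: no
  /27 5.44.90.96: no
  /21 149.12.208.0: no
  /0 0.0.0.0: MATCH
Selected: next-hop 148.158.67.218 via wlan0 (matched /0)


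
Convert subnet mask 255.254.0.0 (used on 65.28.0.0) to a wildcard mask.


Subnet mask: 255.254.0.0
Wildcard = 255.255.255.255 - subnet mask
255 - 255 = 0
255 - 254 = 1
255 - 0 = 255
255 - 0 = 255
Wildcard: 0.1.255.255
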